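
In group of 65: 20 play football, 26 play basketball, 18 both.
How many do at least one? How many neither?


|A∪B| = 20+26-18 = 28
Neither = 65-28 = 37

At least one: 28; Neither: 37


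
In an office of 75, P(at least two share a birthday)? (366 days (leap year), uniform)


P(all different) = Π(366-i)/366 for i=0..74
= 0.000287
P(match) = 1 - 0.000287 = 0.999713

P ≈ 0.9997 ≈ 99.97%


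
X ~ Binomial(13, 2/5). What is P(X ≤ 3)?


P(X ≤ 3) = Σ P(X=i) for i=0..3
P(X=0) = 1594323/1220703125
P(X=1) = 13817466/1220703125
P(X=2) = 55269864/1220703125
P(X=3) = 135104112/1220703125
Sum = 41157153/244140625

P(X ≤ 3) = 41157153/244140625 ≈ 16.86%


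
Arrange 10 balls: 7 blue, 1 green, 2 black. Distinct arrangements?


10!/(7!×1!×2!) = 360

360


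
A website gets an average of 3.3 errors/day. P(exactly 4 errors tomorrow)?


Poisson(λ=3.3): P(X=4) = e^(-λ)×λ^k/k!
= e^(-3.3) × 3.3^4 / 4!
≈ 0.0368831674 × 118.5921 / 24 ≈ 0.182252

P(X=4) ≈ 0.182252 ≈ 18.23%


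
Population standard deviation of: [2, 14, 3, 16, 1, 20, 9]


Mean = 65/7
  (2-65/7)²=2601/49
  (14-65/7)²=1089/49
  (3-65/7)²=1936/49
  (16-65/7)²=2209/49
  (1-65/7)²=3364/49
  (20-65/7)²=5625/49
  (9-65/7)²=4/49
Σ(x-μ)² = 2404/7
σ² = (2404/7)/7 = 2404/49

σ = √(2404/49) ≈ 7.0044


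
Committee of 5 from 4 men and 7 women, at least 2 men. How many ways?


Count by #men:
  2M,3W: C(4,2)×C(7,3)=210
  3M,2W: C(4,3)×C(7,2)=84
  4M,1W: C(4,4)×C(7,1)=7
Total = 301

301


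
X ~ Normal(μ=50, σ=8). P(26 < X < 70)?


z₁=(26-50)/8=-3.0, z₂=(70-50)/8=2.5
P = Φ(2.5) - Φ(-3.0) = 0.993790 - 0.001350 = 0.992440 ≈ 0.9924

P(26 < X < 70) ≈ 0.9924


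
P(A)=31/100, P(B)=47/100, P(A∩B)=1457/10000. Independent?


P(A)×P(B) = 1457/10000
P(A∩B) = 1457/10000
Equal ✓ → Independent

Yes, independent


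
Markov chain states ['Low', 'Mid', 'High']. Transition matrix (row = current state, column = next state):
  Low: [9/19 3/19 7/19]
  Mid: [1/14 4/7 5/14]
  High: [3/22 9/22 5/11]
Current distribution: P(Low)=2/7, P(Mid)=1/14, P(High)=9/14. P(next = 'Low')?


P(next=Low) = Σᵢ P(now=i)×P(i→Low)
= 2/7×9/19 + 1/14×1/14 + 9/14×3/22
= 18/133 + 1/196 + 27/308 = 2336/10241

P = 2336/10241 ≈ 0.2281


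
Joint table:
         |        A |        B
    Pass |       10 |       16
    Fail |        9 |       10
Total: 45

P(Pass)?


P(Pass) = (10+16)/45 = 26/45

P(Pass) = 26/45 ≈ 57.78%


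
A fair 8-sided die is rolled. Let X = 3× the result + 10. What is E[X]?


E[die] = (1+8)/2 = 9/2
E[X] = 3×9/2 + 10 = 47/2

E[X] = 47/2


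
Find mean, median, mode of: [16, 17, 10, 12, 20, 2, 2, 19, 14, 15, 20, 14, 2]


Sorted: [2, 2, 2, 10, 12, 14, 14, 15, 16, 17, 19, 20, 20]
Mean = 163/13
Median = 14
Freq: {16: 1, 17: 1, 10: 1, 12: 1, 20: 2, 2: 3, 19: 1, 14: 2, 15: 1}
Mode: [2]

Mean=163/13, Median=14, Mode=2


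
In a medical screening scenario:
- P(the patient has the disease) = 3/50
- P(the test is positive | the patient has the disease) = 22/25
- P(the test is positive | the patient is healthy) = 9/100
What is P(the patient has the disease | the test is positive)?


Using Bayes' theorem:
P(A|B) = P(B|A)·P(A) / P(B)

P(the test is positive) = 22/25 × 3/50 + 9/100 × 47/50
= 33/625 + 423/5000 = 687/5000

P(the patient has the disease|the test is positive) = (33/625) / (687/5000) = 88/229

P(the patient has the disease|the test is positive) = 88/229 ≈ 38.43%


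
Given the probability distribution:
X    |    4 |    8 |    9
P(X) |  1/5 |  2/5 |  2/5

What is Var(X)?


E[X] = 38/5
E[X²] = 306/5
Var(X) = E[X²] - (E[X])² = 306/5 - 1444/25 = 86/25

Var(X) = 86/25 ≈ 3.4400


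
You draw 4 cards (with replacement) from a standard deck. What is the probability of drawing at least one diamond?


P(not a diamond) = 39/52 = 3/4
P(none in 4 draws) = (3/4)^4 = 81/256
P(≥1 diamond) = 1 - 81/256 = 175/256

P = 175/256 ≈ 68.36%


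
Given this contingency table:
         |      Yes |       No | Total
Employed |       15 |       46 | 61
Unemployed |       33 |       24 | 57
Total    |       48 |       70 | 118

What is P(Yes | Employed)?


P(Yes | Employed) = 15/(15+46) = 15/61

P(Yes|Employed) = 15/61 ≈ 24.59%


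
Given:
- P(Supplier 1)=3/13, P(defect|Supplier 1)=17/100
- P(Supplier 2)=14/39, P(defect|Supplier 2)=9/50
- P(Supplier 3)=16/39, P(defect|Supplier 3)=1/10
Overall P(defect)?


P(B) = Σ P(B|Aᵢ)×P(Aᵢ)
  17/100×3/13 = 51/1300
  9/50×14/39 = 21/325
  1/10×16/39 = 8/195
Sum = 113/780

P(defect) = 113/780 ≈ 14.49%


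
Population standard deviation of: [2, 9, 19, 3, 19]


Mean = 52/5
  (2-52/5)²=1764/25
  (9-52/5)²=49/25
  (19-52/5)²=1849/25
  (3-52/5)²=1369/25
  (19-52/5)²=1849/25
Σ(x-μ)² = 1376/5
σ² = (1376/5)/5 = 1376/25

σ = √(1376/25) ≈ 7.4189


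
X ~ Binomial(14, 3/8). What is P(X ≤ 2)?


P(X ≤ 2) = Σ P(X=i) for i=0..2
P(X=0) = 6103515625/4398046511104
P(X=1) = 25634765625/2199023255552
P(X=2) = 199951171875/4398046511104
Sum = 128662109375/2199023255552

P(X ≤ 2) = 128662109375/2199023255552 ≈ 5.85%


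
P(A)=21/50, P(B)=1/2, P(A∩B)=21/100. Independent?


P(A)×P(B) = 21/100
P(A∩B) = 21/100
Equal ✓ → Independent

Yes, independent


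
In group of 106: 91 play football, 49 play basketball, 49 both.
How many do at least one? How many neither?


|A∪B| = 91+49-49 = 91
Neither = 106-91 = 15

At least one: 91; Neither: 15


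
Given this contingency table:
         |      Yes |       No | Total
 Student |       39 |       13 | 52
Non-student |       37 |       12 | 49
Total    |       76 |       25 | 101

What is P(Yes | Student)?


P(Yes | Student) = 39/(39+13) = 39/52 = 3/4

P(Yes|Student) = 3/4 ≈ 75.00%


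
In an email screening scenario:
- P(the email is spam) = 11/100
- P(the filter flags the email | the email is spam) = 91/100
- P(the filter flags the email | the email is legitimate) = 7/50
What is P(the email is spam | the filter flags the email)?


Using Bayes' theorem:
P(A|B) = P(B|A)·P(A) / P(B)

P(the filter flags the email) = 91/100 × 11/100 + 7/50 × 89/100
= 1001/10000 + 623/5000 = 2247/10000

P(the email is spam|the filter flags the email) = (1001/10000) / (2247/10000) = 143/321

P(the email is spam|the filter flags the email) = 143/321 ≈ 44.55%


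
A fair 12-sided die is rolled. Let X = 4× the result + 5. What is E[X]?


E[die] = (1+12)/2 = 13/2
E[X] = 4×13/2 + 5 = 31

E[X] = 31


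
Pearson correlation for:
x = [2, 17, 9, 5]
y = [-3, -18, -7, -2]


n=4, Σx=33, Σy=-30, Σxy=-385, Σx²=399, Σy²=386
r = (4×(-385) - 33×(-30))/√((4×399 - 33²)(4×386 - (-30)²))
= -550/√(507×644) = -550/√326508 ≈ -550/571.4088 ≈ -0.9625

r ≈ -0.9625


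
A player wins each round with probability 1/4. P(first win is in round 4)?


Geometric: P(X=4) = (1-p)^(k-1)×p = (3/4)^3×1/4 = 27/256

P(X=4) = 27/256 ≈ 10.55%


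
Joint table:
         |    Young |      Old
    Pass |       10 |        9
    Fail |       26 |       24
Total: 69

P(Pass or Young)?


P(Pass∨Young) = P(Pass) + P(Young) - P(Pass∧Young)
= (19 + 36 - 10)/69 = 45/69 = 15/23

P = 15/23 ≈ 65.22%


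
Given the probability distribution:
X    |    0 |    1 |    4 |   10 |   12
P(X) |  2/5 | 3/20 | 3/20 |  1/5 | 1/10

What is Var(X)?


E[X] = 79/20
E[X²] = 739/20
Var(X) = E[X²] - (E[X])² = 739/20 - 6241/400 = 8539/400

Var(X) = 8539/400 ≈ 21.3475


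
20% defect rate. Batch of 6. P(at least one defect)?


P(all good) = (4/5)^6 = 4096/15625
P(≥1 defect) = 11529/15625

P = 11529/15625 ≈ 73.79%


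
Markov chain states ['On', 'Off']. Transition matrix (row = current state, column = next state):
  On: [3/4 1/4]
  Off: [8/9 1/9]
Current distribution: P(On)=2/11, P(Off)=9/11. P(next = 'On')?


P(next=On) = Σᵢ P(now=i)×P(i→On)
= 2/11×3/4 + 9/11×8/9
= 3/22 + 8/11 = 19/22

P = 19/22 ≈ 0.8636


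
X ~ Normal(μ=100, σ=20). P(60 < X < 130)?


z₁=(60-100)/20=-2.0, z₂=(130-100)/20=1.5
P = Φ(1.5) - Φ(-2.0) = 0.933193 - 0.022750 = 0.910443 ≈ 0.9104

P(60 < X < 130) ≈ 0.9104


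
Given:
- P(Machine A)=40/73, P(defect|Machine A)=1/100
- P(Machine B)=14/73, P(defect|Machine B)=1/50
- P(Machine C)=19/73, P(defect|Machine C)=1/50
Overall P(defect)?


P(B) = Σ P(B|Aᵢ)×P(Aᵢ)
  1/100×40/73 = 2/365
  1/50×14/73 = 7/1825
  1/50×19/73 = 19/3650
Sum = 53/3650

P(defect) = 53/3650 ≈ 1.45%


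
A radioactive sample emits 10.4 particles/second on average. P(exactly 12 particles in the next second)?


Poisson(λ=10.4): P(X=12) = e^(-λ)×λ^k/k!
= e^(-10.4) × 10.4^12 / 12!
≈ 3.043248301e-05 × 1.60103221857e+12 / 479001600 ≈ 0.101719

P(X=12) ≈ 0.101719 ≈ 10.17%


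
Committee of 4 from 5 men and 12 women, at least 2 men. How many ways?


Count by #men:
  2M,2W: C(5,2)×C(12,2)=660
  3M,1W: C(5,3)×C(12,1)=120
  4M,0W: C(5,4)×C(12,0)=5
Total = 785

785


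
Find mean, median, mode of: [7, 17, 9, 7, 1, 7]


Sorted: [1, 7, 7, 7, 9, 17]
Mean = 48/6 = 8
Median = 7
Freq: {7: 3, 17: 1, 9: 1, 1: 1}
Mode: [7]

Mean=8, Median=7, Mode=7


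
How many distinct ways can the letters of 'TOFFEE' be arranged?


Letters: 6, freq: {'T': 1, 'O': 1, 'F': 2, 'E': 2}
6!/(1!×1!×2!×2!) = 720/4 = 180

180


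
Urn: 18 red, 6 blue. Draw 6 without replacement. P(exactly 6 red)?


Hypergeometric: C(18,6)×C(6,0)/C(24,6)
= 18564×1/134596 = 663/4807

P(X=6) = 663/4807 ≈ 13.79%


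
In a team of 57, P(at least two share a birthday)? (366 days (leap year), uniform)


P(all different) = Π(366-i)/366 for i=0..56
= 0.010010
P(match) = 1 - 0.010010 = 0.989990

P ≈ 0.9900 ≈ 99.00%


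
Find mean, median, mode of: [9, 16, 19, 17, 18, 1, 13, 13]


Sorted: [1, 9, 13, 13, 16, 17, 18, 19]
Mean = 106/8 = 53/4
Median = 29/2
Freq: {9: 1, 16: 1, 19: 1, 17: 1, 18: 1, 1: 1, 13: 2}
Mode: [13]

Mean=53/4, Median=29/2, Mode=13


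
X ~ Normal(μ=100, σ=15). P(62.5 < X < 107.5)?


z₁=(62.5-100)/15=-2.5, z₂=(107.5-100)/15=0.5
P = Φ(0.5) - Φ(-2.5) = 0.691462 - 0.006210 = 0.685252 ≈ 0.6853

P(62.5 < X < 107.5) ≈ 0.6853


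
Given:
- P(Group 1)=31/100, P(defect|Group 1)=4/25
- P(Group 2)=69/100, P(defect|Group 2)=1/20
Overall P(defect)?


P(B) = Σ P(B|Aᵢ)×P(Aᵢ)
  4/25×31/100 = 31/625
  1/20×69/100 = 69/2000
Sum = 841/10000

P(defect) = 841/10000 ≈ 8.41%


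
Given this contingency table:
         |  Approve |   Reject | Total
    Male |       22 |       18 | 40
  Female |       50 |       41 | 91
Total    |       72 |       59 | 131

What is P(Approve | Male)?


P(Approve | Male) = 22/(22+18) = 22/40 = 11/20

P(Approve|Male) = 11/20 ≈ 55.00%


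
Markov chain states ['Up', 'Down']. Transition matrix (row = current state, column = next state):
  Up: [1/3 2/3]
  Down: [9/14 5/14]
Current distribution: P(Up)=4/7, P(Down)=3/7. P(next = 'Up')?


P(next=Up) = Σᵢ P(now=i)×P(i→Up)
= 4/7×1/3 + 3/7×9/14
= 4/21 + 27/98 = 137/294

P = 137/294 ≈ 0.4660


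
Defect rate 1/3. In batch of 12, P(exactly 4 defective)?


Binomial: P(X=4) = C(12,4)×p^4×(1-p)^8
= 495 × 1/81 × 256/6561 = 14080/59049

P(X=4) = 14080/59049 ≈ 23.84%


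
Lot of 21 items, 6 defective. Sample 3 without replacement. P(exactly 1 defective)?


Hypergeometric: C(6,1)×C(15,2)/C(21,3)
= 6×105/1330 = 9/19

P(X=1) = 9/19 ≈ 47.37%


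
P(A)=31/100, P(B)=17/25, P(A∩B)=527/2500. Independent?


P(A)×P(B) = 527/2500
P(A∩B) = 527/2500
Equal ✓ → Independent

Yes, independent


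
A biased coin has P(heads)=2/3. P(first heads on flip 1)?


Geometric: P(X=1) = (1-p)^(k-1)×p = (1/3)^0×2/3 = 2/3

P(X=1) = 2/3 ≈ 66.67%


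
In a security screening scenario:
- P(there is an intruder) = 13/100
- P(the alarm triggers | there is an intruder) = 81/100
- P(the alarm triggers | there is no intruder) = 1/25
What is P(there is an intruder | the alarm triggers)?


Using Bayes' theorem:
P(A|B) = P(B|A)·P(A) / P(B)

P(the alarm triggers) = 81/100 × 13/100 + 1/25 × 87/100
= 1053/10000 + 87/2500 = 1401/10000

P(there is an intruder|the alarm triggers) = (1053/10000) / (1401/10000) = 351/467

P(there is an intruder|the alarm triggers) = 351/467 ≈ 75.16%


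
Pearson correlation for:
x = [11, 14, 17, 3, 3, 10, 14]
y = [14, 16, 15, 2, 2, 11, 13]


n=7, Σx=72, Σy=73, Σxy=937, Σx²=920, Σy²=975
r = (7×937 - 72×73)/√((7×920 - 72²)(7×975 - 73²))
= 1303/√(1256×1496) = 1303/√1878976 ≈ 1303/1370.7575 ≈ 0.9506

r ≈ 0.9506


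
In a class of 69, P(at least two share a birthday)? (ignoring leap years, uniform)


P(all different) = Π(365-i)/365 for i=0..68
= 0.001036
P(match) = 1 - 0.001036 = 0.998964

P ≈ 0.9990 ≈ 99.90%


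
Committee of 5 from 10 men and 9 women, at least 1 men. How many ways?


Count by #men:
  1M,4W: C(10,1)×C(9,4)=1260
  2M,3W: C(10,2)×C(9,3)=3780
  3M,2W: C(10,3)×C(9,2)=4320
  4M,1W: C(10,4)×C(9,1)=1890
  5M,0W: C(10,5)×C(9,0)=252
Total = 11502

11502


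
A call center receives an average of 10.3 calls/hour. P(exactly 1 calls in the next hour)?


Poisson(λ=10.3): P(X=1) = e^(-λ)×λ^k/k!
= e^(-10.3) × 10.3^1 / 1!
≈ 3.363309519e-05 × 10.3 / 1 ≈ 0.000346

P(X=1) ≈ 0.000346 ≈ 0.03%


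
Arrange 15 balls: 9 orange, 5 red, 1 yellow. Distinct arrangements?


15!/(9!×5!×1!) = 30030

30030


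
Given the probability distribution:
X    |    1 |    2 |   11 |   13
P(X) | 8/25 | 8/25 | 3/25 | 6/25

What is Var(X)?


E[X] = 27/5
E[X²] = 1417/25
Var(X) = E[X²] - (E[X])² = 1417/25 - 729/25 = 688/25

Var(X) = 688/25 ≈ 27.5200


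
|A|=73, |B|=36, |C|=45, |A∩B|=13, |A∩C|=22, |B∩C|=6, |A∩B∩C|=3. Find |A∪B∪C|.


|A∪B∪C| = 73+36+45-13-22-6+3 = 116

|A∪B∪C| = 116


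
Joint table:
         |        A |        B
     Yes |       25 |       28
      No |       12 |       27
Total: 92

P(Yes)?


P(Yes) = (25+28)/92 = 53/92

P(Yes) = 53/92 ≈ 57.61%


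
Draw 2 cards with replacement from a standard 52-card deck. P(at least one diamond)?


P(not a diamond) = 39/52 = 3/4
P(none in 2 draws) = (3/4)^2 = 9/16
P(≥1 diamond) = 1 - 9/16 = 7/16

P = 7/16 ≈ 43.75%


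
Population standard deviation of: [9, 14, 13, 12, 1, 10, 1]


Mean = 60/7
  (9-60/7)²=9/49
  (14-60/7)²=1444/49
  (13-60/7)²=961/49
  (12-60/7)²=576/49
  (1-60/7)²=2809/49
  (10-60/7)²=100/49
  (1-60/7)²=2809/49
Σ(x-μ)² = 1244/7
σ² = (1244/7)/7 = 1244/49

σ = √(1244/49) ≈ 5.0386


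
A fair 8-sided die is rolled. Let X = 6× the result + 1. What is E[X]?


E[die] = (1+8)/2 = 9/2
E[X] = 6×9/2 + 1 = 28

E[X] = 28


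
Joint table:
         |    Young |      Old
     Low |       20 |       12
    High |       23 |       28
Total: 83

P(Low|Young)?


P(Low|Young) = 20/(20+23) = 20/43

P = 20/43 ≈ 46.51%


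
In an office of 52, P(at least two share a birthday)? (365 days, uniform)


P(all different) = Π(365-i)/365 for i=0..51
= 0.021995
P(match) = 1 - 0.021995 = 0.978005

P ≈ 0.9780 ≈ 97.80%


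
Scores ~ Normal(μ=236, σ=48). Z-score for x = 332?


z = (x - μ)/σ = (332 - 236)/48 = 2.0

z = 2.0


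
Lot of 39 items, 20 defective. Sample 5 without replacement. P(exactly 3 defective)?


Hypergeometric: C(20,3)×C(19,2)/C(39,5)
= 1140×171/575757 = 1140/3367

P(X=3) = 1140/3367 ≈ 33.86%


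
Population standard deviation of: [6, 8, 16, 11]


Mean = 41/4
  (6-41/4)²=289/16
  (8-41/4)²=81/16
  (16-41/4)²=529/16
  (11-41/4)²=9/16
Σ(x-μ)² = 227/4
σ² = (227/4)/4 = 227/16

σ = √(227/16) ≈ 3.7666


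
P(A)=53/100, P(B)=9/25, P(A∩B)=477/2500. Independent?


P(A)×P(B) = 477/2500
P(A∩B) = 477/2500
Equal ✓ → Independent

Yes, independent


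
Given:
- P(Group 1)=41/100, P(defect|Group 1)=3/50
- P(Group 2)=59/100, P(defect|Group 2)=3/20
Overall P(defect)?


P(B) = Σ P(B|Aᵢ)×P(Aᵢ)
  3/50×41/100 = 123/5000
  3/20×59/100 = 177/2000
Sum = 1131/10000

P(defect) = 1131/10000 ≈ 11.31%


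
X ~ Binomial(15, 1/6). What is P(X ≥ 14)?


P(X ≥ 14) = Σ P(X=i) for i=14..15
P(X=14) = 25/156728328192
P(X=15) = 1/470184984576
Sum = 19/117546246144

P(X ≥ 14) = 19/117546246144 ≈ 0.00%


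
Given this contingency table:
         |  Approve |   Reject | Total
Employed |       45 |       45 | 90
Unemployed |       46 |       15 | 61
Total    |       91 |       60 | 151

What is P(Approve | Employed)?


P(Approve | Employed) = 45/(45+45) = 45/90 = 1/2

P(Approve|Employed) = 1/2 ≈ 50.00%


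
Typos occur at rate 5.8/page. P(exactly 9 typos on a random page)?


Poisson(λ=5.8): P(X=9) = e^(-λ)×λ^k/k!
= e^(-5.8) × 5.8^9 / 9!
≈ 0.003027554745 × 7427658.73964 / 362880 ≈ 0.061970

P(X=9) ≈ 0.061970 ≈ 6.20%


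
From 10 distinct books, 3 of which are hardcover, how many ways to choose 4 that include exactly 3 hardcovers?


Choose 3 of the 3 hardcovers and 1 of the other 7 books:
C(3,3)×C(7,1) = 1×7 = 7

7


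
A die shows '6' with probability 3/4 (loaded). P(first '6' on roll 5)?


Geometric: P(X=5) = (1-p)^(k-1)×p = (1/4)^4×3/4 = 3/1024

P(X=5) = 3/1024 ≈ 0.29%


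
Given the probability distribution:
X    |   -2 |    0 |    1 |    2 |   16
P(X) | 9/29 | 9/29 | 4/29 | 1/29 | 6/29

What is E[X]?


E[X] = Σ x·P(X=x)
= (-2)×(9/29) + (0)×(9/29) + (1)×(4/29) + (2)×(1/29) + (16)×(6/29)
= 84/29

E[X] = 84/29


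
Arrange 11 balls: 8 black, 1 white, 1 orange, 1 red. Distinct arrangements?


11!/(8!×1!×1!×1!) = 990

990


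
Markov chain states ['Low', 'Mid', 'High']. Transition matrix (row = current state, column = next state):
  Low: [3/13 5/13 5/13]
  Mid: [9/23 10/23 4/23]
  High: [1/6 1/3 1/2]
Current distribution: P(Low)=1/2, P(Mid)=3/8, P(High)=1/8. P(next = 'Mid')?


P(next=Mid) = Σᵢ P(now=i)×P(i→Mid)
= 1/2×5/13 + 3/8×10/23 + 1/8×1/3
= 5/26 + 15/92 + 1/24 = 2849/7176

P = 2849/7176 ≈ 0.3970


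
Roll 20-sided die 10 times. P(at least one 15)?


P(no 15)^10 = (19/20)^10 = 6131066257801/10240000000000
P(≥1) = 1 - 6131066257801/10240000000000 = 4108933742199/10240000000000

P = 4108933742199/10240000000000 ≈ 40.13%


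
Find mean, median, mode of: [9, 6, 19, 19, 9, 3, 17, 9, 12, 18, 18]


Sorted: [3, 6, 9, 9, 9, 12, 17, 18, 18, 19, 19]
Mean = 139/11
Median = 12
Freq: {9: 3, 6: 1, 19: 2, 3: 1, 17: 1, 12: 1, 18: 2}
Mode: [9]

Mean=139/11, Median=12, Mode=9


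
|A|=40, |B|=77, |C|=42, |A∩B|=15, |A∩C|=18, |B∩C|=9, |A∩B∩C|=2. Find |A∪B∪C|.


|A∪B∪C| = 40+77+42-15-18-9+2 = 119

|A∪B∪C| = 119


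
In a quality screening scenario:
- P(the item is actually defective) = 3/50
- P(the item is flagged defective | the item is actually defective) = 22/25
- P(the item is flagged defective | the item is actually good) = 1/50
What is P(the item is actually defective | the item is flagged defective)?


Using Bayes' theorem:
P(A|B) = P(B|A)·P(A) / P(B)

P(the item is flagged defective) = 22/25 × 3/50 + 1/50 × 47/50
= 33/625 + 47/2500 = 179/2500

P(the item is actually defective|the item is flagged defective) = (33/625) / (179/2500) = 132/179

P(the item is actually defective|the item is flagged defective) = 132/179 ≈ 73.74%


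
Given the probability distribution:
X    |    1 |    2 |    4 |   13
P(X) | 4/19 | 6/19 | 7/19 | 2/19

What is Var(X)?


E[X] = 70/19
E[X²] = 478/19
Var(X) = E[X²] - (E[X])² = 478/19 - 4900/361 = 4182/361

Var(X) = 4182/361 ≈ 11.5845


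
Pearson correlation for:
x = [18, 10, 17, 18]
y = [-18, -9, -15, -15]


n=4, Σx=63, Σy=-57, Σxy=-939, Σx²=1037, Σy²=855
r = (4×(-939) - 63×(-57))/√((4×1037 - 63²)(4×855 - (-57)²))
= -165/√(179×171) = -165/√30609 ≈ -165/174.9543 ≈ -0.9431

r ≈ -0.9431


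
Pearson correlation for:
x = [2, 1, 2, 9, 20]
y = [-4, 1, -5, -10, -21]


n=5, Σx=34, Σy=-39, Σxy=-527, Σx²=490, Σy²=583
r = (5×(-527) - 34×(-39))/√((5×490 - 34²)(5×583 - (-39)²))
= -1309/√(1294×1394) = -1309/√1803836 ≈ -1309/1343.0696 ≈ -0.9746

r ≈ -0.9746


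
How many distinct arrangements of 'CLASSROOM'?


Letters: 9, freq: {'C': 1, 'L': 1, 'A': 1, 'S': 2, 'R': 1, 'O': 2, 'M': 1}
9!/(1!×1!×1!×2!×1!×2!×1!) = 362880/4 = 90720

90720


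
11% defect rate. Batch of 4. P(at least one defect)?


P(all good) = (89/100)^4 = 62742241/100000000
P(≥1 defect) = 37257759/100000000

P = 37257759/100000000 ≈ 37.26%


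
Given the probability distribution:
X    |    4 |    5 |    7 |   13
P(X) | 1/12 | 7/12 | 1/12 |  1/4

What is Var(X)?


E[X] = 85/12
E[X²] = 249/4
Var(X) = E[X²] - (E[X])² = 249/4 - 7225/144 = 1739/144

Var(X) = 1739/144 ≈ 12.0764


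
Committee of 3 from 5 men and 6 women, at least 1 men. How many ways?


Count by #men:
  1M,2W: C(5,1)×C(6,2)=75
  2M,1W: C(5,2)×C(6,1)=60
  3M,0W: C(5,3)×C(6,0)=10
Total = 145

145


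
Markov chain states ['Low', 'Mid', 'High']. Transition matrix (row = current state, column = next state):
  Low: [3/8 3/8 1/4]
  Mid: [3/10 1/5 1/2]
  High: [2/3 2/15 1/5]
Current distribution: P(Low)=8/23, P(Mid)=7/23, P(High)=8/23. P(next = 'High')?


P(next=High) = Σᵢ P(now=i)×P(i→High)
= 8/23×1/4 + 7/23×1/2 + 8/23×1/5
= 2/23 + 7/46 + 8/115 = 71/230

P = 71/230 ≈ 0.3087


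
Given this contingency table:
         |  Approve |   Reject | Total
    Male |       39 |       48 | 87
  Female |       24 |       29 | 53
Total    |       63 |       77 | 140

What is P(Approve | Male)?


P(Approve | Male) = 39/(39+48) = 39/87 = 13/29

P(Approve|Male) = 13/29 ≈ 44.83%


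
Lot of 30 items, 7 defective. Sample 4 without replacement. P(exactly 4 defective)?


Hypergeometric: C(7,4)×C(23,0)/C(30,4)
= 35×1/27405 = 1/783

P(X=4) = 1/783 ≈ 0.13%


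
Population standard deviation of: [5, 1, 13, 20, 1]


Mean = 40/5 = 8
  (5-8)²=9
  (1-8)²=49
  (13-8)²=25
  (20-8)²=144
  (1-8)²=49
Σ(x-μ)² = 276
σ² = 276/5

σ = √(276/5) ≈ 7.4297


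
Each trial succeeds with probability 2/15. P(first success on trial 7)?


Geometric: P(X=7) = (1-p)^(k-1)×p = (13/15)^6×2/15 = 9653618/170859375

P(X=7) = 9653618/170859375 ≈ 5.65%


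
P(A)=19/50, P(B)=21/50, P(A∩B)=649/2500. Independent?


P(A)×P(B) = 399/2500
P(A∩B) = 649/2500
Not equal → NOT independent

No, not independent


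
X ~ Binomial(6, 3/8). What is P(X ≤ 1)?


P(X ≤ 1) = Σ P(X=i) for i=0..1
P(X=0) = 15625/262144
P(X=1) = 28125/131072
Sum = 71875/262144

P(X ≤ 1) = 71875/262144 ≈ 27.42%


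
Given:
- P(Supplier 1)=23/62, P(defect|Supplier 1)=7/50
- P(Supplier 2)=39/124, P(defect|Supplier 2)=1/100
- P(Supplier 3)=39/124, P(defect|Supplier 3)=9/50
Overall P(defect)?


P(B) = Σ P(B|Aᵢ)×P(Aᵢ)
  7/50×23/62 = 161/3100
  1/100×39/124 = 39/12400
  9/50×39/124 = 351/6200
Sum = 277/2480

P(defect) = 277/2480 ≈ 11.17%


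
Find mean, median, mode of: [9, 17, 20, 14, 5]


Sorted: [5, 9, 14, 17, 20]
Mean = 65/5 = 13
Median = 14
Freq: {9: 1, 17: 1, 20: 1, 14: 1, 5: 1}
Mode: No mode

Mean=13, Median=14, Mode=No mode


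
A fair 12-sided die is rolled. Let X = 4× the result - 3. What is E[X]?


E[die] = (1+12)/2 = 13/2
E[X] = 4×13/2 - 3 = 23

E[X] = 23


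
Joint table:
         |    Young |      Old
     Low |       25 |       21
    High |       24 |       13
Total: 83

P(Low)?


P(Low) = (25+21)/83 = 46/83

P(Low) = 46/83 ≈ 55.42%


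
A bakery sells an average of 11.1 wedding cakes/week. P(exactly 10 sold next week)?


Poisson(λ=11.1): P(X=10) = e^(-λ)×λ^k/k!
= e^(-11.1) × 11.1^10 / 10!
≈ 1.511232382e-05 × 28394209860.7 / 3628800 ≈ 0.118249

P(X=10) ≈ 0.118249 ≈ 11.82%


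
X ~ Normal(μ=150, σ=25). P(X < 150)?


z = (150-150)/25 = 0.0
P(Z < 0.0) = 0.5000

P(X < 150) ≈ 0.5000


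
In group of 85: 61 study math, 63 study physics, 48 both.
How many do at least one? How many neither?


|A∪B| = 61+63-48 = 76
Neither = 85-76 = 9

At least one: 76; Neither: 9


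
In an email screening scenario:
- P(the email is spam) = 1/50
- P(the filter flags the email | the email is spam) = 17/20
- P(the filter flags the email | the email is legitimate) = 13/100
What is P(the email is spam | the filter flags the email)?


Using Bayes' theorem:
P(A|B) = P(B|A)·P(A) / P(B)

P(the filter flags the email) = 17/20 × 1/50 + 13/100 × 49/50
= 17/1000 + 637/5000 = 361/2500

P(the email is spam|the filter flags the email) = (17/1000) / (361/2500) = 85/722

P(the email is spam|the filter flags the email) = 85/722 ≈ 11.77%


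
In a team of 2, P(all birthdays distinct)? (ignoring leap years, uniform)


P(all different) = Π(365-i)/365 for i=0..1
= (365/365)×(364/365)×...×(364/365)
= 0.997260

P ≈ 0.9973 ≈ 99.73%


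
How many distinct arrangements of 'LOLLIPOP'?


Letters: 8, freq: {'L': 3, 'O': 2, 'I': 1, 'P': 2}
8!/(3!×2!×1!×2!) = 40320/24 = 1680

1680


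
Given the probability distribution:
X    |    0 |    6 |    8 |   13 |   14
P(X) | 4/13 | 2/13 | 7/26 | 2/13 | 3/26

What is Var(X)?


E[X] = 87/13
E[X²] = 928/13
Var(X) = E[X²] - (E[X])² = 928/13 - 7569/169 = 4495/169

Var(X) = 4495/169 ≈ 26.5976


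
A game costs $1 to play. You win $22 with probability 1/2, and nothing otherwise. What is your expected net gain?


E[gain] = (22-1)×1/2 + (-1)×1/2
= 21/2 - 1/2 = 10

Expected net gain = $10 ≈ $10.00


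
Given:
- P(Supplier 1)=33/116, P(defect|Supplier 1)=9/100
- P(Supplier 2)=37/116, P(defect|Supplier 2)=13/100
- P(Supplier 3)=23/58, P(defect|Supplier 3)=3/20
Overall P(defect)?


P(B) = Σ P(B|Aᵢ)×P(Aᵢ)
  9/100×33/116 = 297/11600
  13/100×37/116 = 481/11600
  3/20×23/58 = 69/1160
Sum = 367/2900

P(defect) = 367/2900 ≈ 12.66%


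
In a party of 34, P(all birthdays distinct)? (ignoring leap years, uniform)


P(all different) = Π(365-i)/365 for i=0..33
= (365/365)×(364/365)×...×(332/365)
= 0.204683

P ≈ 0.2047 ≈ 20.47%


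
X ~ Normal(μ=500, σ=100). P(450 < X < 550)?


z₁=(450-500)/100=-0.5, z₂=(550-500)/100=0.5
P = Φ(0.5) - Φ(-0.5) = 0.691462 - 0.308538 = 0.382924 ≈ 0.3829

P(450 < X < 550) ≈ 0.3829


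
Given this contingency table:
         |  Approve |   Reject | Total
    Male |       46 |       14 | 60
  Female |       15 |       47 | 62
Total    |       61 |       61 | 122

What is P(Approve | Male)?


P(Approve | Male) = 46/(46+14) = 46/60 = 23/30

P(Approve|Male) = 23/30 ≈ 76.67%


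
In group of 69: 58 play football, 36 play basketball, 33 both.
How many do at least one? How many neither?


|A∪B| = 58+36-33 = 61
Neither = 69-61 = 8

At least one: 61; Neither: 8


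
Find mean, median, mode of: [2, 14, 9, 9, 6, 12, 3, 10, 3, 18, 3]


Sorted: [2, 3, 3, 3, 6, 9, 9, 10, 12, 14, 18]
Mean = 89/11
Median = 9
Freq: {2: 1, 14: 1, 9: 2, 6: 1, 12: 1, 3: 3, 10: 1, 18: 1}
Mode: [3]

Mean=89/11, Median=9, Mode=3


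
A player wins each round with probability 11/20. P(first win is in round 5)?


Geometric: P(X=5) = (1-p)^(k-1)×p = (9/20)^4×11/20 = 72171/3200000

P(X=5) = 72171/3200000 ≈ 2.26%


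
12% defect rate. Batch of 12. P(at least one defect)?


P(all good) = (22/25)^12 = 12855002631049216/59604644775390625
P(≥1 defect) = 46749642144341409/59604644775390625

P = 46749642144341409/59604644775390625 ≈ 78.43%


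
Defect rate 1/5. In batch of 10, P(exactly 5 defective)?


Binomial: P(X=5) = C(10,5)×p^5×(1-p)^5
= 252 × 1/3125 × 1024/3125 = 258048/9765625

P(X=5) = 258048/9765625 ≈ 2.64%


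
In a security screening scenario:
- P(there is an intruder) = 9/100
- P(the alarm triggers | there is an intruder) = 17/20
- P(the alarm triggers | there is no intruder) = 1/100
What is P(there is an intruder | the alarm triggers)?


Using Bayes' theorem:
P(A|B) = P(B|A)·P(A) / P(B)

P(the alarm triggers) = 17/20 × 9/100 + 1/100 × 91/100
= 153/2000 + 91/10000 = 107/1250

P(there is an intruder|the alarm triggers) = (153/2000) / (107/1250) = 765/856

P(there is an intruder|the alarm triggers) = 765/856 ≈ 89.37%


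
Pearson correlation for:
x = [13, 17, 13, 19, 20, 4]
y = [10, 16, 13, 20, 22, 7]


n=6, Σx=86, Σy=88, Σxy=1419, Σx²=1404, Σy²=1458
r = (6×1419 - 86×88)/√((6×1404 - 86²)(6×1458 - 88²))
= 946/√(1028×1004) = 946/√1032112 ≈ 946/1015.9291 ≈ 0.9312

r ≈ 0.9312


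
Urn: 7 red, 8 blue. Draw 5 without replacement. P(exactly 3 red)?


Hypergeometric: C(7,3)×C(8,2)/C(15,5)
= 35×28/3003 = 140/429

P(X=3) = 140/429 ≈ 32.63%


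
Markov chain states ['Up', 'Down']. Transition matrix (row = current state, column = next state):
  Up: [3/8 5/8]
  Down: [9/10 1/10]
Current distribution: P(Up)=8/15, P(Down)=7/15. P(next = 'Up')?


P(next=Up) = Σᵢ P(now=i)×P(i→Up)
= 8/15×3/8 + 7/15×9/10
= 1/5 + 21/50 = 31/50

P = 31/50 ≈ 0.6200


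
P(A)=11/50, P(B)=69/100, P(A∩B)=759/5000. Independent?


P(A)×P(B) = 759/5000
P(A∩B) = 759/5000
Equal ✓ → Independent

Yes, independent


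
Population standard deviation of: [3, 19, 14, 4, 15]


Mean = 55/5 = 11
  (3-11)²=64
  (19-11)²=64
  (14-11)²=9
  (4-11)²=49
  (15-11)²=16
Σ(x-μ)² = 202
σ² = 202/5

σ = √(202/5) ≈ 6.3561


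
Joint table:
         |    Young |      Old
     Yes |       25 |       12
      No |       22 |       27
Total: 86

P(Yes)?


P(Yes) = (25+12)/86 = 37/86

P(Yes) = 37/86 ≈ 43.02%


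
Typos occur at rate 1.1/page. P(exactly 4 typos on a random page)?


Poisson(λ=1.1): P(X=4) = e^(-λ)×λ^k/k!
= e^(-1.1) × 1.1^4 / 4!
≈ 0.3328710837 × 1.4641 / 24 ≈ 0.020307

P(X=4) ≈ 0.020307 ≈ 2.03%


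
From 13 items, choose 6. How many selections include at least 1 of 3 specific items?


Complement: C(13,6) - C(10,6) = 1716 - 210 = 1506

1506


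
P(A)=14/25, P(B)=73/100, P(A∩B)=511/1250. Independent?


P(A)×P(B) = 511/1250
P(A∩B) = 511/1250
Equal ✓ → Independent

Yes, independent


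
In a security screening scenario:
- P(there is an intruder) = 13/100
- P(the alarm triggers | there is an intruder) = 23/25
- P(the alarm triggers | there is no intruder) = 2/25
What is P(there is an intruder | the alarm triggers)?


Using Bayes' theorem:
P(A|B) = P(B|A)·P(A) / P(B)

P(the alarm triggers) = 23/25 × 13/100 + 2/25 × 87/100
= 299/2500 + 87/1250 = 473/2500

P(there is an intruder|the alarm triggers) = (299/2500) / (473/2500) = 299/473

P(there is an intruder|the alarm triggers) = 299/473 ≈ 63.21%


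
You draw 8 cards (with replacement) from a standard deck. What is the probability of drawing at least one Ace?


P(not a Ace) = 48/52 = 12/13
P(none in 8 draws) = (12/13)^8 = 429981696/815730721
P(≥1 Ace) = 1 - 429981696/815730721 = 385749025/815730721

P = 385749025/815730721 ≈ 47.29%


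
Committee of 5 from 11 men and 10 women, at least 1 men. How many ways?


Count by #men:
  1M,4W: C(11,1)×C(10,4)=2310
  2M,3W: C(11,2)×C(10,3)=6600
  3M,2W: C(11,3)×C(10,2)=7425
  4M,1W: C(11,4)×C(10,1)=3300
  5M,0W: C(11,5)×C(10,0)=462
Total = 20097

20097


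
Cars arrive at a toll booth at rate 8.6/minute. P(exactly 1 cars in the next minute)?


Poisson(λ=8.6): P(X=1) = e^(-λ)×λ^k/k!
= e^(-8.6) × 8.6^1 / 1!
≈ 0.0001841057937 × 8.6 / 1 ≈ 0.001583

P(X=1) ≈ 0.001583 ≈ 0.16%


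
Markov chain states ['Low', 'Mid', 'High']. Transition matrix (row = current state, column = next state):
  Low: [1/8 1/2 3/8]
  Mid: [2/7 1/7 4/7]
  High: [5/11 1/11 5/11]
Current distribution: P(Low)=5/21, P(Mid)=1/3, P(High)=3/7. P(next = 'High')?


P(next=High) = Σᵢ P(now=i)×P(i→High)
= 5/21×3/8 + 1/3×4/7 + 3/7×5/11
= 5/56 + 4/21 + 15/77 = 877/1848

P = 877/1848 ≈ 0.4746


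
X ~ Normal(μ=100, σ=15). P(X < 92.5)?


z = (92.5-100)/15 = -0.5
P(Z < -0.5) = 0.3085

P(X < 92.5) ≈ 0.3085


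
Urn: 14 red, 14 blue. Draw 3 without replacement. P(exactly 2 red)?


Hypergeometric: C(14,2)×C(14,1)/C(28,3)
= 91×14/3276 = 7/18

P(X=2) = 7/18 ≈ 38.89%


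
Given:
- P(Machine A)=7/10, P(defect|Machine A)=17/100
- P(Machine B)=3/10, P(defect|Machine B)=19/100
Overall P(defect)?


P(B) = Σ P(B|Aᵢ)×P(Aᵢ)
  17/100×7/10 = 119/1000
  19/100×3/10 = 57/1000
Sum = 22/125

P(defect) = 22/125 ≈ 17.60%


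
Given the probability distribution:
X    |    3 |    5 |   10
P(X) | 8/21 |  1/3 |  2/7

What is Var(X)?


E[X] = 17/3
E[X²] = 121/3
Var(X) = E[X²] - (E[X])² = 121/3 - 289/9 = 74/9

Var(X) = 74/9 ≈ 8.2222


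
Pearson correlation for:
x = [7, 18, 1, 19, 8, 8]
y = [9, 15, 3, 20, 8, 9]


n=6, Σx=61, Σy=64, Σxy=852, Σx²=863, Σy²=860
r = (6×852 - 61×64)/√((6×863 - 61²)(6×860 - 64²))
= 1208/√(1457×1064) = 1208/√1550248 ≈ 1208/1245.0896 ≈ 0.9702

r ≈ 0.9702


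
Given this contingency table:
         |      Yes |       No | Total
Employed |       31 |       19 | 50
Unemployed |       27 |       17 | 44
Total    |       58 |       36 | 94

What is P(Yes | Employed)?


P(Yes | Employed) = 31/(31+19) = 31/50

P(Yes|Employed) = 31/50 ≈ 62.00%


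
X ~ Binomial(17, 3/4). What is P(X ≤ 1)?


P(X ≤ 1) = Σ P(X=i) for i=0..1
P(X=0) = 1/17179869184
P(X=1) = 51/17179869184
Sum = 13/4294967296

P(X ≤ 1) = 13/4294967296 ≈ 0.00%


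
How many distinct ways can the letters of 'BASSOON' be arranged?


Letters: 7, freq: {'B': 1, 'A': 1, 'S': 2, 'O': 2, 'N': 1}
7!/(1!×1!×2!×2!×1!) = 5040/4 = 1260

1260


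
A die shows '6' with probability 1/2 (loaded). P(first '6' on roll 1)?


Geometric: P(X=1) = (1-p)^(k-1)×p = (1/2)^0×1/2 = 1/2

P(X=1) = 1/2 ≈ 50.00%


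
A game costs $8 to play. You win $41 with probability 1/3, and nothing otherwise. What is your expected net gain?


E[gain] = (41-8)×1/3 + (-8)×2/3
= 11 - 16/3 = 17/3

Expected net gain = $17/3 ≈ $5.67


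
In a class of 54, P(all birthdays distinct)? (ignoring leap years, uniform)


P(all different) = Π(365-i)/365 for i=0..53
= (365/365)×(364/365)×...×(312/365)
= 0.016123

P ≈ 0.0161 ≈ 1.61%


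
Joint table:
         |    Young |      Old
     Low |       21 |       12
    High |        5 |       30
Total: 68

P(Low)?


P(Low) = (21+12)/68 = 33/68

P(Low) = 33/68 ≈ 48.53%


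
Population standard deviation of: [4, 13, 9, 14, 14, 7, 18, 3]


Mean = 82/8 = 41/4
  (4-41/4)²=625/16
  (13-41/4)²=121/16
  (9-41/4)²=25/16
  (14-41/4)²=225/16
  (14-41/4)²=225/16
  (7-41/4)²=169/16
  (18-41/4)²=961/16
  (3-41/4)²=841/16
Σ(x-μ)² = 399/2
σ² = (399/2)/8 = 399/16

σ = √(399/16) ≈ 4.9937


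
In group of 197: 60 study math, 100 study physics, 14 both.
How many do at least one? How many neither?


|A∪B| = 60+100-14 = 146
Neither = 197-146 = 51

At least one: 146; Neither: 51


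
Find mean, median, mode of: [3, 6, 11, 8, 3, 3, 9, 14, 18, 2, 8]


Sorted: [2, 3, 3, 3, 6, 8, 8, 9, 11, 14, 18]
Mean = 85/11
Median = 8
Freq: {3: 3, 6: 1, 11: 1, 8: 2, 9: 1, 14: 1, 18: 1, 2: 1}
Mode: [3]

Mean=85/11, Median=8, Mode=3


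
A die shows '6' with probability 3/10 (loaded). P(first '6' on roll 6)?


Geometric: P(X=6) = (1-p)^(k-1)×p = (7/10)^5×3/10 = 50421/1000000

P(X=6) = 50421/1000000 ≈ 5.04%


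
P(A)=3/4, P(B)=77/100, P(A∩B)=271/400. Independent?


P(A)×P(B) = 231/400
P(A∩B) = 271/400
Not equal → NOT independent

No, not independent


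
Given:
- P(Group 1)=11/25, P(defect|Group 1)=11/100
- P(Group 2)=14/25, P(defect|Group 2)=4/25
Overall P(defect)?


P(B) = Σ P(B|Aᵢ)×P(Aᵢ)
  11/100×11/25 = 121/2500
  4/25×14/25 = 56/625
Sum = 69/500

P(defect) = 69/500 ≈ 13.80%


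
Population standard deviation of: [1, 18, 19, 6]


Mean = 44/4 = 11
  (1-11)²=100
  (18-11)²=49
  (19-11)²=64
  (6-11)²=25
Σ(x-μ)² = 238
σ² = 238/4 = 119/2

σ = √(119/2) ≈ 7.7136


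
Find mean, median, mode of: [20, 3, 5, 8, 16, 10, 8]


Sorted: [3, 5, 8, 8, 10, 16, 20]
Mean = 70/7 = 10
Median = 8
Freq: {20: 1, 3: 1, 5: 1, 8: 2, 16: 1, 10: 1}
Mode: [8]

Mean=10, Median=8, Mode=8


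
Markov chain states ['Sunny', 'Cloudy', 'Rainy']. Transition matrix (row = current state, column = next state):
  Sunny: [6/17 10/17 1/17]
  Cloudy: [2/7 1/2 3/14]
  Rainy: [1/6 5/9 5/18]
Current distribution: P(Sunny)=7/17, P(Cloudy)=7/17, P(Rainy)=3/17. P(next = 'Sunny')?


P(next=Sunny) = Σᵢ P(now=i)×P(i→Sunny)
= 7/17×6/17 + 7/17×2/7 + 3/17×1/6
= 42/289 + 2/17 + 1/34 = 169/578

P = 169/578 ≈ 0.2924


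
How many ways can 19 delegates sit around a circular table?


Circular arrangements of 19 distinct objects: fix one position to break rotational symmetry.
(n-1)! = 18! = 6402373705728000

6402373705728000


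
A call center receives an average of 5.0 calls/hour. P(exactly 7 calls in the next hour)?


Poisson(λ=5.0): P(X=7) = e^(-λ)×λ^k/k!
= e^(-5.0) × 5.0^7 / 7!
≈ 0.006737946999 × 78125 / 5040 ≈ 0.104445

P(X=7) ≈ 0.104445 ≈ 10.44%


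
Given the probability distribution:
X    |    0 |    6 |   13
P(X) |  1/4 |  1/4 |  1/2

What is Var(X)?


E[X] = 8
E[X²] = 187/2
Var(X) = E[X²] - (E[X])² = 187/2 - 64 = 59/2

Var(X) = 59/2 ≈ 29.5000


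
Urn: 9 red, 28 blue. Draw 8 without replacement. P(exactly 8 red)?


Hypergeometric: C(9,8)×C(28,0)/C(37,8)
= 9×1/38608020 = 1/4289780

P(X=8) = 1/4289780 ≈ 0.00%


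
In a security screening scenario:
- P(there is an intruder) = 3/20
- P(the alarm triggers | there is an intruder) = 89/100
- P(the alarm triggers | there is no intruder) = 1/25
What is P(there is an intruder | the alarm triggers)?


Using Bayes' theorem:
P(A|B) = P(B|A)·P(A) / P(B)

P(the alarm triggers) = 89/100 × 3/20 + 1/25 × 17/20
= 267/2000 + 17/500 = 67/400

P(there is an intruder|the alarm triggers) = (267/2000) / (67/400) = 267/335

P(there is an intruder|the alarm triggers) = 267/335 ≈ 79.70%


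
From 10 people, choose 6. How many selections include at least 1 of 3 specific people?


Complement: C(10,6) - C(7,6) = 210 - 7 = 203

203


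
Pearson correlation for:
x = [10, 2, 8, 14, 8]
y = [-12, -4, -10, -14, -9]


n=5, Σx=42, Σy=-49, Σxy=-476, Σx²=428, Σy²=537
r = (5×(-476) - 42×(-49))/√((5×428 - 42²)(5×537 - (-49)²))
= -322/√(376×284) = -322/√106784 ≈ -322/326.7782 ≈ -0.9854

r ≈ -0.9854


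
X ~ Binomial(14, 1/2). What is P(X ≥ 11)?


P(X ≥ 11) = Σ P(X=i) for i=11..14
P(X=11) = 91/4096
P(X=12) = 91/16384
P(X=13) = 7/8192
P(X=14) = 1/16384
Sum = 235/8192

P(X ≥ 11) = 235/8192 ≈ 2.87%


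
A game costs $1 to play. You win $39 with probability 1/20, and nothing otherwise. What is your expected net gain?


E[gain] = (39-1)×1/20 + (-1)×19/20
= 19/10 - 19/20 = 19/20

Expected net gain = $19/20 ≈ $0.95


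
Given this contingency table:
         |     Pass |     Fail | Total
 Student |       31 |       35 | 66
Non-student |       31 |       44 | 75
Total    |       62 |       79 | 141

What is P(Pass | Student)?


P(Pass | Student) = 31/(31+35) = 31/66

P(Pass|Student) = 31/66 ≈ 46.97%


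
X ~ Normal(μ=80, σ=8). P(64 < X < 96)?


z₁=(64-80)/8=-2.0, z₂=(96-80)/8=2.0
P = Φ(2.0) - Φ(-2.0) = 0.977250 - 0.022750 = 0.954500 ≈ 0.9545

P(64 < X < 96) ≈ 0.9545


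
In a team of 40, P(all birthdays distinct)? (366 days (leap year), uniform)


P(all different) = Π(366-i)/366 for i=0..39
= (366/366)×(365/366)×...×(327/366)
= 0.109455

P ≈ 0.1095 ≈ 10.95%


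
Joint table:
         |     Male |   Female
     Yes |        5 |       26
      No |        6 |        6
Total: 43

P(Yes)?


P(Yes) = (5+26)/43 = 31/43

P(Yes) = 31/43 ≈ 72.09%


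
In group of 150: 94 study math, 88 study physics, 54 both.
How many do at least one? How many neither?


|A∪B| = 94+88-54 = 128
Neither = 150-128 = 22

At least one: 128; Neither: 22


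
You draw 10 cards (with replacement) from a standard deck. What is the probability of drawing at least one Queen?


P(not a Queen) = 48/52 = 12/13
P(none in 10 draws) = (12/13)^10 = 61917364224/137858491849
P(≥1 Queen) = 1 - 61917364224/137858491849 = 75941127625/137858491849

P = 75941127625/137858491849 ≈ 55.09%
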